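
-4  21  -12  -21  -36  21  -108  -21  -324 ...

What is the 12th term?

Taking every 2nd term gives 2 separate tracks.
Track A: -4, -12, -36, -108, -324 — geometric with ratio 3.
Track B: 21, -21, 21, -21 — oscillating between 21 and -21.
The 12th slot belongs to track B; its 6th term is -21.

-21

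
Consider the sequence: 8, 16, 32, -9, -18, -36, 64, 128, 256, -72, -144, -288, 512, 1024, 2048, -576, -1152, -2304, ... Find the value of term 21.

Positions follow the repeating pattern AAABBB; grouping by letter gives 2 tracks.
Track A: 8, 16, 32, 64, 128, 256, 512, 1024, 2048. Successive powers of 2.
Track B: -9, -18, -36, -72, -144, -288, -576, -1152, -2304. Geometric, ×2 each step.
Term 21 comes from track A (its 12th entry): 16384.

16384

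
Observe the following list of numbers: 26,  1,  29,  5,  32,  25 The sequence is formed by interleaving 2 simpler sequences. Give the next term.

Split by position mod 2 into 2 tracks.
Stream A is 26, 29, 32, which is adding 3 each time.
Stream B is 1, 5, 25, which is powers 5^0, 5^1, 5^2, ….
The 7th slot belongs to stream A; its 4th term is 35.

35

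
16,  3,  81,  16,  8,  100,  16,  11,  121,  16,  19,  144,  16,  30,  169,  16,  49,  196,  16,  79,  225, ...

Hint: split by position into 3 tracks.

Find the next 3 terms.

16, 128, 256

Taking every 3rd term gives 3 separate tracks.
Stream A is 16, 16, 16, 16, 16, 16, 16, which is always 16.
Stream B is 3, 8, 11, 19, 30, 49, 79, which is each term equals the sum of the previous two.
Stream C is 81, 100, 121, 144, 169, 196, 225, which is consecutive squares n² from n = 9.
Term 22 comes from stream A (its 8th entry): 16.
The 23rd slot belongs to stream B; its 8th term is 128.
Position 24 → stream C, term 8 = 256.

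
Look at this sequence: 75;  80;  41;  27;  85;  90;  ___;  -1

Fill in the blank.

13

Positions follow the repeating pattern AABB; grouping by letter gives 2 tracks.
Stream A: 75, 80, 85, 90 (arithmetic with common difference +5).
Stream B: 41, 27, ?, -1 (subtracting 14 each time).
So the missing entry in stream B is 13.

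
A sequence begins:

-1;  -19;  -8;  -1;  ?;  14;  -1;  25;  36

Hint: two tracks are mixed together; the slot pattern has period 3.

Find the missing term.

3

Reading positions in blocks of 3 reveals the pattern ABB — 2 tracks woven together.
Stream A: -1, -1, -1 (always -1).
Stream B: -19, -8, ?, 14, 25, 36 (arithmetic, step +11).
Stream B's pattern makes the blank 3.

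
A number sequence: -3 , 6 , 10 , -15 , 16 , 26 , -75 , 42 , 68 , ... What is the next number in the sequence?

-375

Reading positions in blocks of 3 reveals the pattern ABB — 2 tracks woven together.
Stream A = -3, -15, -75: multiplying by 5 each time.
Stream B = 6, 10, 16, 26, 42, 68: each term equals the sum of the previous two.
Position 10 falls in stream A as its term 4, giving -375.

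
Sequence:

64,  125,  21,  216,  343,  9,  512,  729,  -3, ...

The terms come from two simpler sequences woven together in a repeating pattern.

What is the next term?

Positions follow the repeating pattern AAB; grouping by letter gives 2 tracks.
Stream A = 64, 125, 216, 343, 512, 729: the cubes 4³, 5³, 6³, ….
Stream B = 21, 9, -3: subtracting 12 each time.
Position 10 → stream A, term 7 = 1000.

1000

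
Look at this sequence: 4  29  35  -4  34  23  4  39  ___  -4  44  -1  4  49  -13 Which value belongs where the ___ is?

Read the sequence 3 terms at a time; column i is its own pattern.
Track A: 4, -4, 4, -4, 4 (alternating ±4).
Track B: 29, 34, 39, 44, 49 (linear: a_n = 24 + 5·n).
Track C: 35, 23, ?, -1, -13 (arithmetic, step −12).
Filling track C at index 3 by its rule yields 11.

11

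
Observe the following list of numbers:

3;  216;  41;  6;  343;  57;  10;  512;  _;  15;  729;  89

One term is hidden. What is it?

73

Taking every 3rd term gives 3 separate tracks.
Track A: 3, 6, 10, 15 (triangular numbers n(n+1)/2 for n = 2, 3, …).
Track B: 216, 343, 512, 729 (perfect cubes starting at 6³).
Track C: 41, 57, ?, 89 (arithmetic, step +16).
Filling track C at index 3 by its rule yields 73.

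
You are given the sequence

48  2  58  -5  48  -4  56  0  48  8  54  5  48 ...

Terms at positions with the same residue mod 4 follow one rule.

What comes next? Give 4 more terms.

Taking every 4th term gives 4 separate tracks.
Track A = 48, 48, 48, 48: constant 48.
Track B = 2, -4, 8: geometric with ratio -2.
Track C = 58, 56, 54: arithmetic, step −2.
Track D = -5, 0, 5: adding 5 each time.
Term 14 comes from track B (its 4th entry): -16.
Term 15 comes from track C (its 4th entry): 52.
The 16th slot belongs to track D; its 4th term is 10.
Position 17 → track A, term 5 = 48.

-16, 52, 10, 48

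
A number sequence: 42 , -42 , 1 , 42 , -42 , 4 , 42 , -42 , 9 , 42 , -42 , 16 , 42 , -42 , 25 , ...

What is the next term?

The slot pattern repeats as AAB (period 3), so there are 2 interleaved tracks.
Subsequence A = 42, -42, 42, -42, 42, -42, 42, -42, 42, -42: the oscillation 42·(−1)^(n+1).
Subsequence B = 1, 4, 9, 16, 25: perfect squares starting at 1².
The 16th slot belongs to subsequence A; its 11th term is 42.

42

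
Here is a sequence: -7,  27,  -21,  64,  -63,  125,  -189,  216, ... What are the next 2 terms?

Positions 1, 3, 5, … form one subsequence and positions 2, 4, 6, … form another.
Track A: -7, -21, -63, -189 (multiplying by 3 each time).
Track B: 27, 64, 125, 216 (the cubes 3³, 4³, 5³, …).
Term 9 comes from track A (its 5th entry): -567.
Term 10 comes from track B (its 5th entry): 343.

-567, 343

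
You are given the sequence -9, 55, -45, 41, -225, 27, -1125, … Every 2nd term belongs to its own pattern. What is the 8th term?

13

The terms cycle through 2 interleaved subsequences.
Track A: -9, -45, -225, -1125. Geometric with ratio 5.
Track B: 55, 41, 27. Arithmetic with common difference −14.
Position 8 → track B, term 4 = 13.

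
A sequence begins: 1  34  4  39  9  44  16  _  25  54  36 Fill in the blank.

49

Odd-indexed and even-indexed terms follow separate rules.
Track A is 1, 4, 9, 16, 25, 36, which is the squares 1², 2², 3², ….
Track B is 34, 39, 44, ?, 54, which is arithmetic with common difference +5.
The gap is track B's term 4; the rule gives 49.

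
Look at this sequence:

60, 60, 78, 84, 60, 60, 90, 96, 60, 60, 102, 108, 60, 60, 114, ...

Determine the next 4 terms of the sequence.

120, 60, 60, 126

The slot pattern repeats as AABB (period 4), so there are 2 interleaved tracks.
Stream A = 60, 60, 60, 60, 60, 60, 60, 60: the constant sequence 60.
Stream B = 78, 84, 90, 96, 102, 108, 114: linear: a_n = 72 + 6·n.
The 16th slot belongs to stream B; its 8th term is 120.
Position 17 falls in stream A as its term 9, giving 60.
Term 18 comes from stream A (its 10th entry): 60.
Position 19 falls in stream B as its term 9, giving 126.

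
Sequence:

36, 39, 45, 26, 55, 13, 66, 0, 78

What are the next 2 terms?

-13, 91

Positions 1, 3, 5, … form one subsequence and positions 2, 4, 6, … form another.
Subsequence A: 36, 45, 55, 66, 78 (the triangular numbers T_8, T_9, …).
Subsequence B: 39, 26, 13, 0 (subtracting 13 each time).
Position 10 falls in subsequence B as its term 5, giving -13.
Term 11 comes from subsequence A (its 6th entry): 91.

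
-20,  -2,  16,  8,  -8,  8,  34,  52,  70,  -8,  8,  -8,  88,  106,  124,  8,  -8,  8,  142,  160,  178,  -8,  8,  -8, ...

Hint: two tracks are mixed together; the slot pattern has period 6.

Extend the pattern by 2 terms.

196, 214

Reading positions in blocks of 6 reveals the pattern AAABBB — 2 tracks woven together.
Track A is -20, -2, 16, 34, 52, 70, 88, 106, 124, 142, 160, 178, which is linear: a_n = -38 + 18·n.
Track B is 8, -8, 8, -8, 8, -8, 8, -8, 8, -8, 8, -8, which is alternating ±8.
Term 25 comes from track A (its 13th entry): 196.
Position 26 falls in track A as its term 14, giving 214.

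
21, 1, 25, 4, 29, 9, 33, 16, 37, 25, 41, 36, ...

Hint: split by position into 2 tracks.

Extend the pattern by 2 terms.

45, 49

Split by position mod 2 into 2 tracks.
Track A: 21, 25, 29, 33, 37, 41 (arithmetic with common difference +4).
Track B: 1, 4, 9, 16, 25, 36 (the squares 1², 2², 3², …).
Term 13 comes from track A (its 7th entry): 45.
Position 14 → track B, term 7 = 49.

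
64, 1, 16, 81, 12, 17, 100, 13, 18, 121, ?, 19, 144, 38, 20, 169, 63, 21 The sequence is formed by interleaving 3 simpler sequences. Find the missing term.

25

Read the sequence 3 terms at a time; column i is its own pattern.
Subsequence A = 64, 81, 100, 121, 144, 169: the squares 8², 9², 10², ….
Subsequence B = 1, 12, 13, ?, 38, 63: each term equals the sum of the previous two.
Subsequence C = 16, 17, 18, 19, 20, 21: adding 1 each time.
So the missing entry in subsequence B is 25.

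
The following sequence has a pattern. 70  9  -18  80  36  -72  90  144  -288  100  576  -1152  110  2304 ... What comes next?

Positions follow the repeating pattern ABB; grouping by letter gives 2 tracks.
Subsequence A = 70, 80, 90, 100, 110: adding 10 each time.
Subsequence B = 9, -18, 36, -72, 144, -288, 576, -1152, 2304: multiplying by -2 each time.
The 15th slot belongs to subsequence B; its 10th term is -4608.

-4608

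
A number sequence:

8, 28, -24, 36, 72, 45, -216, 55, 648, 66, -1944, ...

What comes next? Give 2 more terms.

78, 5832

Positions 1, 3, 5, … form one subsequence and positions 2, 4, 6, … form another.
Subsequence A = 8, -24, 72, -216, 648, -1944: geometric, ×-3 each step.
Subsequence B = 28, 36, 45, 55, 66: the triangular numbers T_7, T_8, ….
The 12th slot belongs to subsequence B; its 6th term is 78.
The 13th slot belongs to subsequence A; its 7th term is 5832.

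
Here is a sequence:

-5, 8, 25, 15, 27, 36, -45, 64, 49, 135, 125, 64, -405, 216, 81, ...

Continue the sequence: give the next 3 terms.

Split by position mod 3 into 3 tracks.
Track A: -5, 15, -45, 135, -405. Geometric, ×-3 each step.
Track B: 8, 27, 64, 125, 216. Perfect cubes starting at 2³.
Track C: 25, 36, 49, 64, 81. The squares 5², 6², 7², ….
Position 16 → track A, term 6 = 1215.
Position 17 falls in track B as its term 6, giving 343.
Term 18 comes from track C (its 6th entry): 100.

1215, 343, 100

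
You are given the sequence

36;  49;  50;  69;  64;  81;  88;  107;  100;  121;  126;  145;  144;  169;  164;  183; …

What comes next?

The slot pattern repeats as AABB (period 4), so there are 2 interleaved tracks.
Track A: 36, 49, 64, 81, 100, 121, 144, 169. Perfect squares starting at 6².
Track B: 50, 69, 88, 107, 126, 145, 164, 183. Adding 19 each time.
The 17th slot belongs to track A; its 9th term is 196.

196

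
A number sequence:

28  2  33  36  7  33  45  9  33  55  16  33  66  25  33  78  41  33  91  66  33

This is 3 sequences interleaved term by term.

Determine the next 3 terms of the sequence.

Split by position mod 3 into 3 tracks.
Stream A: 28, 36, 45, 55, 66, 78, 91. Triangular numbers starting at T_7.
Stream B: 2, 7, 9, 16, 25, 41, 66. Each term equals the sum of the previous two.
Stream C: 33, 33, 33, 33, 33, 33, 33. Always 33.
Term 22 comes from stream A (its 8th entry): 105.
Term 23 comes from stream B (its 8th entry): 107.
The 24th slot belongs to stream C; its 8th term is 33.

105, 107, 33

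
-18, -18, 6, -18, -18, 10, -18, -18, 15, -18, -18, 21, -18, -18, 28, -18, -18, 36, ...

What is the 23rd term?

-18

The slot pattern repeats as AAB (period 3), so there are 2 interleaved tracks.
Track A = -18, -18, -18, -18, -18, -18, -18, -18, -18, -18, -18, -18: constant -18.
Track B = 6, 10, 15, 21, 28, 36: triangular numbers n(n+1)/2 for n = 3, 4, ….
Position 23 → track A, term 16 = -18.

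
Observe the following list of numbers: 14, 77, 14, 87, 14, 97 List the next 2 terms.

Split by position mod 2 into 2 tracks.
Stream A is 14, 14, 14, which is always 14.
Stream B is 77, 87, 97, which is linear: a_n = 67 + 10·n.
The 7th slot belongs to stream A; its 4th term is 14.
Position 8 → stream B, term 4 = 107.

14, 107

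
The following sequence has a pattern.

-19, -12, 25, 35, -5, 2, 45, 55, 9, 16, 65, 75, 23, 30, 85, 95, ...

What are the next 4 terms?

37, 44, 105, 115

The slot pattern repeats as AABB (period 4), so there are 2 interleaved tracks.
Track A is -19, -12, -5, 2, 9, 16, 23, 30, which is linear: a_n = -26 + 7·n.
Track B is 25, 35, 45, 55, 65, 75, 85, 95, which is linear: a_n = 15 + 10·n.
Term 17 comes from track A (its 9th entry): 37.
Position 18 falls in track A as its term 10, giving 44.
Position 19 → track B, term 9 = 105.
Term 20 comes from track B (its 10th entry): 115.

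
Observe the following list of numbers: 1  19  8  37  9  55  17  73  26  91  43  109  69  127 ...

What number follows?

112

Positions 1, 3, 5, … form one subsequence and positions 2, 4, 6, … form another.
Stream A = 1, 8, 9, 17, 26, 43, 69: Fibonacci-style (each term is the sum of the two before it).
Stream B = 19, 37, 55, 73, 91, 109, 127: arithmetic with common difference +18.
Position 15 → stream A, term 8 = 112.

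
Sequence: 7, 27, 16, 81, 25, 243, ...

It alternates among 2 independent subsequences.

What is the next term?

Odd-indexed and even-indexed terms follow separate rules.
Track A is 7, 16, 25, which is arithmetic, step +9.
Track B is 27, 81, 243, which is powers 3^3, 3^4, 3^5, ….
Position 7 falls in track A as its term 4, giving 34.

34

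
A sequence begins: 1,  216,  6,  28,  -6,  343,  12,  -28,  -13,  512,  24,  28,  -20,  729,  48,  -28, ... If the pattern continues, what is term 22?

Split by position mod 4: positions 1, 5, 9, … form one track, and each other residue class forms its own.
Subsequence A: 1, -6, -13, -20. Linear: a_n = 8 − 7·n.
Subsequence B: 216, 343, 512, 729. Consecutive cubes n³ from n = 6.
Subsequence C: 6, 12, 24, 48. Multiplying by 2 each time.
Subsequence D: 28, -28, 28, -28. Oscillating between 28 and -28.
Position 22 → subsequence B, term 6 = 1331.

1331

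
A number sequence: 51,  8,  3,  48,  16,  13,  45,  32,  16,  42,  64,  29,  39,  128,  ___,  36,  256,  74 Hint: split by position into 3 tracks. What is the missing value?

45

Taking every 3rd term gives 3 separate tracks.
Stream A = 51, 48, 45, 42, 39, 36: arithmetic with common difference −3.
Stream B = 8, 16, 32, 64, 128, 256: multiplying by 2 each time.
Stream C = 3, 13, 16, 29, ?, 74: a Fibonacci-like recurrence a_n = a_{n-1} + a_{n-2}.
The gap is stream C's term 5; the rule gives 45.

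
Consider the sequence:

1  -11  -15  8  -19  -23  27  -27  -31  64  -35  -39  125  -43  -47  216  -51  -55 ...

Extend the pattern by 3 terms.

Reading positions in blocks of 3 reveals the pattern ABB — 2 tracks woven together.
Stream A is 1, 8, 27, 64, 125, 216, which is perfect cubes starting at 1³.
Stream B is -11, -15, -19, -23, -27, -31, -35, -39, -43, -47, -51, -55, which is arithmetic with common difference −4.
The 19th slot belongs to stream A; its 7th term is 343.
Term 20 comes from stream B (its 13th entry): -59.
Position 21 falls in stream B as its term 14, giving -63.

343, -59, -63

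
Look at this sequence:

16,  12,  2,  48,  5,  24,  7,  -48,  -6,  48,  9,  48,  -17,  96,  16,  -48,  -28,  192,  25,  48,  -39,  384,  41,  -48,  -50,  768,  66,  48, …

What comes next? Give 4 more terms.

-61, 1536, 107, -48

Split by position mod 4: positions 1, 5, 9, … form one track, and each other residue class forms its own.
Subsequence A: 16, 5, -6, -17, -28, -39, -50 — subtracting 11 each time.
Subsequence B: 12, 24, 48, 96, 192, 384, 768 — multiplying by 2 each time.
Subsequence C: 2, 7, 9, 16, 25, 41, 66 — a Fibonacci-like recurrence a_n = a_{n-1} + a_{n-2}.
Subsequence D: 48, -48, 48, -48, 48, -48, 48 — oscillating between 48 and -48.
Position 29 falls in subsequence A as its term 8, giving -61.
Position 30 falls in subsequence B as its term 8, giving 1536.
Position 31 falls in subsequence C as its term 8, giving 107.
Position 32 falls in subsequence D as its term 8, giving -48.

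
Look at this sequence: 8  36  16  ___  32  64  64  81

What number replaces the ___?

The terms cycle through 2 interleaved subsequences.
Stream A: 8, 16, 32, 64 — successive powers of 2.
Stream B: 36, ?, 64, 81 — consecutive squares n² from n = 6.
So the missing entry in stream B is 49.

49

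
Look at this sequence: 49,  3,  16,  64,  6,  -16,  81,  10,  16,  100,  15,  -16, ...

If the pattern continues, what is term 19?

169

Read the sequence 3 terms at a time; column i is its own pattern.
Subsequence A: 49, 64, 81, 100 — perfect squares starting at 7².
Subsequence B: 3, 6, 10, 15 — the triangular numbers T_2, T_3, ….
Subsequence C: 16, -16, 16, -16 — oscillating between 16 and -16.
The 19th slot belongs to subsequence A; its 7th term is 169.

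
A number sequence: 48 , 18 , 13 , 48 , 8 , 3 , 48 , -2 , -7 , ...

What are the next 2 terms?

48, -12

The slot pattern repeats as ABB (period 3), so there are 2 interleaved tracks.
Stream A: 48, 48, 48 (constant 48).
Stream B: 18, 13, 8, 3, -2, -7 (linear: a_n = 23 − 5·n).
Term 10 comes from stream A (its 4th entry): 48.
Position 11 → stream B, term 7 = -12.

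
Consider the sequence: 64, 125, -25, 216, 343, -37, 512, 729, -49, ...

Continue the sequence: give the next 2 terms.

1000, 1331

Positions follow the repeating pattern AAB; grouping by letter gives 2 tracks.
Track A: 64, 125, 216, 343, 512, 729. Consecutive cubes n³ from n = 4.
Track B: -25, -37, -49. Arithmetic, step −12.
Position 10 falls in track A as its term 7, giving 1000.
Position 11 falls in track A as its term 8, giving 1331.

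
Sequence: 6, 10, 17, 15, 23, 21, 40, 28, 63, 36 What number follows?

Split by position mod 2 into 2 tracks.
Track A = 6, 17, 23, 40, 63: a Fibonacci-like recurrence a_n = a_{n-1} + a_{n-2}.
Track B = 10, 15, 21, 28, 36: triangular numbers starting at T_4.
The 11th slot belongs to track A; its 6th term is 103.

103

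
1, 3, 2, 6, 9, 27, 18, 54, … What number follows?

The slot pattern repeats as AABB (period 4), so there are 2 interleaved tracks.
Subsequence A: 1, 3, 9, 27 (successive powers of 3).
Subsequence B: 2, 6, 18, 54 (a geometric progression (common ratio 3)).
Term 9 comes from subsequence A (its 5th entry): 81.

81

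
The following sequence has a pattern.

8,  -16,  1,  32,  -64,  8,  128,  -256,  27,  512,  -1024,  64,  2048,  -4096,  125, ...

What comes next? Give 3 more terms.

8192, -16384, 216

Reading positions in blocks of 3 reveals the pattern AAB — 2 tracks woven together.
Subsequence A: 8, -16, 32, -64, 128, -256, 512, -1024, 2048, -4096. Geometric with ratio -2.
Subsequence B: 1, 8, 27, 64, 125. Perfect cubes starting at 1³.
Position 16 → subsequence A, term 11 = 8192.
The 17th slot belongs to subsequence A; its 12th term is -16384.
Position 18 → subsequence B, term 6 = 216.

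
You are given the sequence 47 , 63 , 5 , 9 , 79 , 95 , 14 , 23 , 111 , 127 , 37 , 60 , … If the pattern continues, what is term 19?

254

The slot pattern repeats as AABB (period 4), so there are 2 interleaved tracks.
Track A: 47, 63, 79, 95, 111, 127 — arithmetic with common difference +16.
Track B: 5, 9, 14, 23, 37, 60 — Fibonacci-style (each term is the sum of the two before it).
Term 19 comes from track B (its 9th entry): 254.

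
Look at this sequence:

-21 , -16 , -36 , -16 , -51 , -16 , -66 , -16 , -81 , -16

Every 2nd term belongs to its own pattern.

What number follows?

-96

The terms cycle through 2 interleaved subsequences.
Stream A: -21, -36, -51, -66, -81 (arithmetic with common difference −15).
Stream B: -16, -16, -16, -16, -16 (always -16).
Position 11 falls in stream A as its term 6, giving -96.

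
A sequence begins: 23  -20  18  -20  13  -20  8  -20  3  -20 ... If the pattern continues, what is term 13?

Taking every 2nd term gives 2 separate tracks.
Stream A: 23, 18, 13, 8, 3 (arithmetic with common difference −5).
Stream B: -20, -20, -20, -20, -20 (the constant sequence -20).
The 13th slot belongs to stream A; its 7th term is -7.

-7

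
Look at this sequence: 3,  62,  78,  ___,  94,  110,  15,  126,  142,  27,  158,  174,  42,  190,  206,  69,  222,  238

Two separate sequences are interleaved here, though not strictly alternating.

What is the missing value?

Positions follow the repeating pattern ABB; grouping by letter gives 2 tracks.
Track A: 3, ?, 15, 27, 42, 69 — Fibonacci-style (each term is the sum of the two before it).
Track B: 62, 78, 94, 110, 126, 142, 158, 174, 190, 206, 222, 238 — linear: a_n = 46 + 16·n.
Track A's pattern makes the blank 12.

12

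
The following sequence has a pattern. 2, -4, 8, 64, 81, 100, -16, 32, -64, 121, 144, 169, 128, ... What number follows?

-256

Reading positions in blocks of 6 reveals the pattern AAABBB — 2 tracks woven together.
Stream A is 2, -4, 8, -16, 32, -64, 128, which is geometric, ×-2 each step.
Stream B is 64, 81, 100, 121, 144, 169, which is consecutive squares n² from n = 8.
Position 14 → stream A, term 8 = -256.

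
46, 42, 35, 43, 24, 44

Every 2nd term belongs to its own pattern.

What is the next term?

13

The terms cycle through 2 interleaved subsequences.
Stream A is 46, 35, 24, which is arithmetic with common difference −11.
Stream B is 42, 43, 44, which is arithmetic with common difference +1.
Term 7 comes from stream A (its 4th entry): 13.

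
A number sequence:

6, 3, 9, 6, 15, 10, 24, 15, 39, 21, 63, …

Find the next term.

Positions 1, 3, 5, … form one subsequence and positions 2, 4, 6, … form another.
Track A = 6, 9, 15, 24, 39, 63: a Fibonacci-like recurrence a_n = a_{n-1} + a_{n-2}.
Track B = 3, 6, 10, 15, 21: the triangular numbers T_2, T_3, ….
Position 12 → track B, term 6 = 28.

28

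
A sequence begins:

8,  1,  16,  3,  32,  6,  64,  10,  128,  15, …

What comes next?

256

Positions 1, 3, 5, … form one subsequence and positions 2, 4, 6, … form another.
Track A is 8, 16, 32, 64, 128, which is successive powers of 2.
Track B is 1, 3, 6, 10, 15, which is the triangular numbers T_1, T_2, ….
Term 11 comes from track A (its 6th entry): 256.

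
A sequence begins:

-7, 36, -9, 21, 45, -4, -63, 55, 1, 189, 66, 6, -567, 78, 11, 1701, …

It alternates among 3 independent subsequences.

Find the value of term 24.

26

Split by position mod 3: positions 1, 4, 7, … form one track, and each other residue class forms its own.
Subsequence A is -7, 21, -63, 189, -567, 1701, which is geometric, ×-3 each step.
Subsequence B is 36, 45, 55, 66, 78, which is triangular numbers starting at T_8.
Subsequence C is -9, -4, 1, 6, 11, which is arithmetic, step +5.
Position 24 falls in subsequence C as its term 8, giving 26.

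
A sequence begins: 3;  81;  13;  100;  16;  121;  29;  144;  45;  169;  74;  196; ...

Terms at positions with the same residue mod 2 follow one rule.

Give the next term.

119

Positions 1, 3, 5, … form one subsequence and positions 2, 4, 6, … form another.
Track A: 3, 13, 16, 29, 45, 74 (Fibonacci-style (each term is the sum of the two before it)).
Track B: 81, 100, 121, 144, 169, 196 (consecutive squares n² from n = 9).
The 13th slot belongs to track A; its 7th term is 119.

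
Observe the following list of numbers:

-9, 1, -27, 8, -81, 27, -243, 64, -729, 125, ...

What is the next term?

-2187

Split by position mod 2 into 2 tracks.
Subsequence A is -9, -27, -81, -243, -729, which is geometric with ratio 3.
Subsequence B is 1, 8, 27, 64, 125, which is perfect cubes starting at 1³.
Position 11 falls in subsequence A as its term 6, giving -2187.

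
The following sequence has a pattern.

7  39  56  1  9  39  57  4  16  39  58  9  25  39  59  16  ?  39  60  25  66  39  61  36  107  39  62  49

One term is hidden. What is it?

41

Split by position mod 4: positions 1, 5, 9, … form one track, and each other residue class forms its own.
Stream A = 7, 9, 16, 25, ?, 66, 107: a Fibonacci-like recurrence a_n = a_{n-1} + a_{n-2}.
Stream B = 39, 39, 39, 39, 39, 39, 39: constant 39.
Stream C = 56, 57, 58, 59, 60, 61, 62: adding 1 each time.
Stream D = 1, 4, 9, 16, 25, 36, 49: the squares 1², 2², 3², ….
Filling stream A at index 5 by its rule yields 41.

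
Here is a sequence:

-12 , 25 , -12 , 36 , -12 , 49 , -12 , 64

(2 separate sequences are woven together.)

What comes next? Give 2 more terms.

Positions 1, 3, 5, … form one subsequence and positions 2, 4, 6, … form another.
Subsequence A = -12, -12, -12, -12: always -12.
Subsequence B = 25, 36, 49, 64: the squares 5², 6², 7², ….
Position 9 → subsequence A, term 5 = -12.
The 10th slot belongs to subsequence B; its 5th term is 81.

-12, 81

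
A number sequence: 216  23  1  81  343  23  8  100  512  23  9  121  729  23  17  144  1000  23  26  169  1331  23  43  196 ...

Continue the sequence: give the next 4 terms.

1728, 23, 69, 225

Read the sequence 4 terms at a time; column i is its own pattern.
Subsequence A is 216, 343, 512, 729, 1000, 1331, which is consecutive cubes n³ from n = 6.
Subsequence B is 23, 23, 23, 23, 23, 23, which is the constant sequence 23.
Subsequence C is 1, 8, 9, 17, 26, 43, which is each term equals the sum of the previous two.
Subsequence D is 81, 100, 121, 144, 169, 196, which is perfect squares starting at 9².
Term 25 comes from subsequence A (its 7th entry): 1728.
Position 26 → subsequence B, term 7 = 23.
Term 27 comes from subsequence C (its 7th entry): 69.
Position 28 → subsequence D, term 7 = 225.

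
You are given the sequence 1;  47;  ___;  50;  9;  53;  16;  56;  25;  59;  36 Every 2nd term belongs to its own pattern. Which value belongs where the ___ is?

4

The terms cycle through 2 interleaved subsequences.
Track A: 1, ?, 9, 16, 25, 36 (the squares 1², 2², 3², …).
Track B: 47, 50, 53, 56, 59 (adding 3 each time).
The gap is track A's term 2; the rule gives 4.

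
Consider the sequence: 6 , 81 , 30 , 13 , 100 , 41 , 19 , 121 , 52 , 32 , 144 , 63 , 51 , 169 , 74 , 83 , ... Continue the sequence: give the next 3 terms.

196, 85, 134

Split by position mod 3: positions 1, 4, 7, … form one track, and each other residue class forms its own.
Track A is 6, 13, 19, 32, 51, 83, which is Fibonacci-style (each term is the sum of the two before it).
Track B is 81, 100, 121, 144, 169, which is perfect squares starting at 9².
Track C is 30, 41, 52, 63, 74, which is adding 11 each time.
Position 17 → track B, term 6 = 196.
Position 18 → track C, term 6 = 85.
Position 19 → track A, term 7 = 134.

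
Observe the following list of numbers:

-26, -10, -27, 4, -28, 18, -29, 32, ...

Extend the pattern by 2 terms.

-30, 46

Odd-indexed and even-indexed terms follow separate rules.
Track A is -26, -27, -28, -29, which is arithmetic, step −1.
Track B is -10, 4, 18, 32, which is adding 14 each time.
Position 9 → track A, term 5 = -30.
The 10th slot belongs to track B; its 5th term is 46.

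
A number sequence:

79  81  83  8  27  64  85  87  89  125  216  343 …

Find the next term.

Positions follow the repeating pattern AAABBB; grouping by letter gives 2 tracks.
Subsequence A = 79, 81, 83, 85, 87, 89: arithmetic with common difference +2.
Subsequence B = 8, 27, 64, 125, 216, 343: perfect cubes starting at 2³.
Position 13 falls in subsequence A as its term 7, giving 91.

91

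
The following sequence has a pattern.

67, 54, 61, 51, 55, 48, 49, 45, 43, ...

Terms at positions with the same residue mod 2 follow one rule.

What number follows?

Odd-indexed and even-indexed terms follow separate rules.
Track A: 67, 61, 55, 49, 43 (subtracting 6 each time).
Track B: 54, 51, 48, 45 (arithmetic, step −3).
Position 10 falls in track B as its term 5, giving 42.

42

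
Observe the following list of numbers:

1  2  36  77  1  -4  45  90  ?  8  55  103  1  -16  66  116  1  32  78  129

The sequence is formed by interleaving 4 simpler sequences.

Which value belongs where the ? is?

1

Split by position mod 4: positions 1, 5, 9, … form one track, and each other residue class forms its own.
Stream A: 1, 1, ?, 1, 1. Always 1.
Stream B: 2, -4, 8, -16, 32. A geometric progression (common ratio -2).
Stream C: 36, 45, 55, 66, 78. The triangular numbers T_8, T_9, ….
Stream D: 77, 90, 103, 116, 129. Arithmetic with common difference +13.
Filling stream A at index 3 by its rule yields 1.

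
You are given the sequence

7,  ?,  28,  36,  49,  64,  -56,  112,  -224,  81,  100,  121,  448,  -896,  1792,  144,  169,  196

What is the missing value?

-14

Reading positions in blocks of 6 reveals the pattern AAABBB — 2 tracks woven together.
Subsequence A is 7, ?, 28, -56, 112, -224, 448, -896, 1792, which is multiplying by -2 each time.
Subsequence B is 36, 49, 64, 81, 100, 121, 144, 169, 196, which is consecutive squares n² from n = 6.
The gap is subsequence A's term 2; the rule gives -14.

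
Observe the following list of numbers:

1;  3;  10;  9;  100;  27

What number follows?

The terms cycle through 2 interleaved subsequences.
Track A: 1, 10, 100 — powers of 10.
Track B: 3, 9, 27 — geometric with ratio 3.
The 7th slot belongs to track A; its 4th term is 1000.

1000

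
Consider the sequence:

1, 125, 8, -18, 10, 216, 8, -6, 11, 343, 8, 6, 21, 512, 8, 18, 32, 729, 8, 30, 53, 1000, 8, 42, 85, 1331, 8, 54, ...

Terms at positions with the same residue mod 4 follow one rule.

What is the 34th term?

Split by position mod 4: positions 1, 5, 9, … form one track, and each other residue class forms its own.
Track A is 1, 10, 11, 21, 32, 53, 85, which is each term equals the sum of the previous two.
Track B is 125, 216, 343, 512, 729, 1000, 1331, which is consecutive cubes n³ from n = 5.
Track C is 8, 8, 8, 8, 8, 8, 8, which is always 8.
Track D is -18, -6, 6, 18, 30, 42, 54, which is arithmetic, step +12.
Position 34 → track B, term 9 = 2197.

2197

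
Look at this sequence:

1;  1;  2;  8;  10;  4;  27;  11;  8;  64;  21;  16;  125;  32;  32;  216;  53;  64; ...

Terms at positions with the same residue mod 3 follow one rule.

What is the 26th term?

223

Taking every 3rd term gives 3 separate tracks.
Stream A is 1, 8, 27, 64, 125, 216, which is consecutive cubes n³ from n = 1.
Stream B is 1, 10, 11, 21, 32, 53, which is each term equals the sum of the previous two.
Stream C is 2, 4, 8, 16, 32, 64, which is powers of 2.
Position 26 falls in stream B as its term 9, giving 223.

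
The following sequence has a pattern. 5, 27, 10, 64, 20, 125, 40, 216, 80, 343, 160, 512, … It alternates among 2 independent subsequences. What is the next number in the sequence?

Positions 1, 3, 5, … form one subsequence and positions 2, 4, 6, … form another.
Track A: 5, 10, 20, 40, 80, 160 (a geometric progression (common ratio 2)).
Track B: 27, 64, 125, 216, 343, 512 (perfect cubes starting at 3³).
Position 13 → track A, term 7 = 320.

320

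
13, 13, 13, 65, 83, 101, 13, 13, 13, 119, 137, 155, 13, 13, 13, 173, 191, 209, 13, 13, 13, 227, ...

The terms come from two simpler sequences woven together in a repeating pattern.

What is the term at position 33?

Positions follow the repeating pattern AAABBB; grouping by letter gives 2 tracks.
Track A: 13, 13, 13, 13, 13, 13, 13, 13, 13, 13, 13, 13 (always 13).
Track B: 65, 83, 101, 119, 137, 155, 173, 191, 209, 227 (linear: a_n = 47 + 18·n).
Position 33 → track A, term 18 = 13.

13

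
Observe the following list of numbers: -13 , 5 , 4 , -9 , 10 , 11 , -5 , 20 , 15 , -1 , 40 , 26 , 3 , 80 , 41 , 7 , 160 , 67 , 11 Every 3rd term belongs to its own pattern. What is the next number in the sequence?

320

Taking every 3rd term gives 3 separate tracks.
Stream A: -13, -9, -5, -1, 3, 7, 11. Arithmetic with common difference +4.
Stream B: 5, 10, 20, 40, 80, 160. Multiplying by 2 each time.
Stream C: 4, 11, 15, 26, 41, 67. Fibonacci-style (each term is the sum of the two before it).
Position 20 falls in stream B as its term 7, giving 320.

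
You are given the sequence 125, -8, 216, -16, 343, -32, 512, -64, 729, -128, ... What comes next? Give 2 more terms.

1000, -256

Odd-indexed and even-indexed terms follow separate rules.
Subsequence A is 125, 216, 343, 512, 729, which is consecutive cubes n³ from n = 5.
Subsequence B is -8, -16, -32, -64, -128, which is geometric, ×2 each step.
Term 11 comes from subsequence A (its 6th entry): 1000.
The 12th slot belongs to subsequence B; its 6th term is -256.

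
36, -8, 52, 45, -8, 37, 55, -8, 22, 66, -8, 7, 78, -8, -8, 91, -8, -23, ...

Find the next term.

Split by position mod 3: positions 1, 4, 7, … form one track, and each other residue class forms its own.
Track A = 36, 45, 55, 66, 78, 91: the triangular numbers T_8, T_9, ….
Track B = -8, -8, -8, -8, -8, -8: always -8.
Track C = 52, 37, 22, 7, -8, -23: linear: a_n = 67 − 15·n.
Position 19 → track A, term 7 = 105.

105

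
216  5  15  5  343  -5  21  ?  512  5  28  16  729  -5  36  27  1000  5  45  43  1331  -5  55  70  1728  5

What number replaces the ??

11

Read the sequence 4 terms at a time; column i is its own pattern.
Stream A: 216, 343, 512, 729, 1000, 1331, 1728 (perfect cubes starting at 6³).
Stream B: 5, -5, 5, -5, 5, -5, 5 (oscillating between 5 and -5).
Stream C: 15, 21, 28, 36, 45, 55 (the triangular numbers T_5, T_6, …).
Stream D: 5, ?, 16, 27, 43, 70 (a Fibonacci-like recurrence a_n = a_{n-1} + a_{n-2}).
Filling stream D at index 2 by its rule yields 11.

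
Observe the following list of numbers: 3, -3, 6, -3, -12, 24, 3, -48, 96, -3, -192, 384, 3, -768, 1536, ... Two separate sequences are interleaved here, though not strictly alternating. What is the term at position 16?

Reading positions in blocks of 3 reveals the pattern ABB — 2 tracks woven together.
Stream A is 3, -3, 3, -3, 3, which is oscillating between 3 and -3.
Stream B is -3, 6, -12, 24, -48, 96, -192, 384, -768, 1536, which is geometric, ×-2 each step.
The 16th slot belongs to stream A; its 6th term is -3.

-3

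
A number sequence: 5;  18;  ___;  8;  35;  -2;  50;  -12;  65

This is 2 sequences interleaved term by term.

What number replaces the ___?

20

Positions 1, 3, 5, … form one subsequence and positions 2, 4, 6, … form another.
Stream A: 5, ?, 35, 50, 65. Linear: a_n = -10 + 15·n.
Stream B: 18, 8, -2, -12. Arithmetic, step −10.
Filling stream A at index 2 by its rule yields 20.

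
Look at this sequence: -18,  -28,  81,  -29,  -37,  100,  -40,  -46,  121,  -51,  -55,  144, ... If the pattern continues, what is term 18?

Split by position mod 3: positions 1, 4, 7, … form one track, and each other residue class forms its own.
Track A: -18, -29, -40, -51. Linear: a_n = -7 − 11·n.
Track B: -28, -37, -46, -55. Arithmetic with common difference −9.
Track C: 81, 100, 121, 144. Consecutive squares n² from n = 9.
Position 18 falls in track C as its term 6, giving 196.

196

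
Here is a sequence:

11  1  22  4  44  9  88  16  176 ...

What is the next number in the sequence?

25

The terms cycle through 2 interleaved subsequences.
Stream A = 11, 22, 44, 88, 176: geometric, ×2 each step.
Stream B = 1, 4, 9, 16: consecutive squares n² from n = 1.
Position 10 → stream B, term 5 = 25.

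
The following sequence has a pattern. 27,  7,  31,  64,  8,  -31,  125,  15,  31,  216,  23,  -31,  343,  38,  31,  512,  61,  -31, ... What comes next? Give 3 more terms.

The terms cycle through 3 interleaved subsequences.
Subsequence A is 27, 64, 125, 216, 343, 512, which is consecutive cubes n³ from n = 3.
Subsequence B is 7, 8, 15, 23, 38, 61, which is a Fibonacci-like recurrence a_n = a_{n-1} + a_{n-2}.
Subsequence C is 31, -31, 31, -31, 31, -31, which is the oscillation 31·(−1)^(n+1).
Term 19 comes from subsequence A (its 7th entry): 729.
Position 20 → subsequence B, term 7 = 99.
The 21st slot belongs to subsequence C; its 7th term is 31.

729, 99, 31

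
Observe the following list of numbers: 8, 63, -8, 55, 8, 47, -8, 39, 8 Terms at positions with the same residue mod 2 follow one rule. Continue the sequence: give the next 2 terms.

Split by position mod 2 into 2 tracks.
Subsequence A: 8, -8, 8, -8, 8 — oscillating between 8 and -8.
Subsequence B: 63, 55, 47, 39 — arithmetic with common difference −8.
The 10th slot belongs to subsequence B; its 5th term is 31.
Term 11 comes from subsequence A (its 6th entry): -8.

31, -8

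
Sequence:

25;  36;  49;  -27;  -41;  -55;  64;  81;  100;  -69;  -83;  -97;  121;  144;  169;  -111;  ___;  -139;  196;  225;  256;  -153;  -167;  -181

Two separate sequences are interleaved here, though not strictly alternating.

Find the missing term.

-125

The slot pattern repeats as AAABBB (period 6), so there are 2 interleaved tracks.
Stream A is 25, 36, 49, 64, 81, 100, 121, 144, 169, 196, 225, 256, which is perfect squares starting at 5².
Stream B is -27, -41, -55, -69, -83, -97, -111, ?, -139, -153, -167, -181, which is subtracting 14 each time.
Stream B's pattern makes the blank -125.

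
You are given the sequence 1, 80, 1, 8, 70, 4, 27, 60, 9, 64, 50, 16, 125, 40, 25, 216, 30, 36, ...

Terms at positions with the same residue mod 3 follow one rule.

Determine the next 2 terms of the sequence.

343, 20

The terms cycle through 3 interleaved subsequences.
Track A = 1, 8, 27, 64, 125, 216: perfect cubes starting at 1³.
Track B = 80, 70, 60, 50, 40, 30: arithmetic, step −10.
Track C = 1, 4, 9, 16, 25, 36: consecutive squares n² from n = 1.
Term 19 comes from track A (its 7th entry): 343.
The 20th slot belongs to track B; its 7th term is 20.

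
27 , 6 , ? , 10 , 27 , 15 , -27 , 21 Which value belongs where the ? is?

-27

Positions 1, 3, 5, … form one subsequence and positions 2, 4, 6, … form another.
Track A: 27, ?, 27, -27 — the oscillation 27·(−1)^(n+1).
Track B: 6, 10, 15, 21 — triangular numbers starting at T_3.
So the missing entry in track A is -27.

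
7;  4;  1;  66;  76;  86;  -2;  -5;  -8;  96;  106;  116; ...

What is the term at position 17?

136

Positions follow the repeating pattern AAABBB; grouping by letter gives 2 tracks.
Track A: 7, 4, 1, -2, -5, -8. Subtracting 3 each time.
Track B: 66, 76, 86, 96, 106, 116. Arithmetic with common difference +10.
Position 17 falls in track B as its term 8, giving 136.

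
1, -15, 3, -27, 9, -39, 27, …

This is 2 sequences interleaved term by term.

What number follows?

-51

Odd-indexed and even-indexed terms follow separate rules.
Subsequence A: 1, 3, 9, 27. Multiplying by 3 each time.
Subsequence B: -15, -27, -39. Arithmetic with common difference −12.
Position 8 → subsequence B, term 4 = -51.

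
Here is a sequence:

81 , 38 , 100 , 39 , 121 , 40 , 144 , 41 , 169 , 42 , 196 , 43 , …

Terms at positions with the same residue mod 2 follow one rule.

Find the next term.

Odd-indexed and even-indexed terms follow separate rules.
Stream A: 81, 100, 121, 144, 169, 196 — consecutive squares n² from n = 9.
Stream B: 38, 39, 40, 41, 42, 43 — arithmetic, step +1.
The 13th slot belongs to stream A; its 7th term is 225.

225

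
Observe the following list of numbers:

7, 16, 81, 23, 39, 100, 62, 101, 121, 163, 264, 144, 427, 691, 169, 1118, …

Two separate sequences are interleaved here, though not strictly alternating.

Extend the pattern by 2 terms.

The slot pattern repeats as AAB (period 3), so there are 2 interleaved tracks.
Subsequence A: 7, 16, 23, 39, 62, 101, 163, 264, 427, 691, 1118. Each term equals the sum of the previous two.
Subsequence B: 81, 100, 121, 144, 169. Consecutive squares n² from n = 9.
Position 17 → subsequence A, term 12 = 1809.
The 18th slot belongs to subsequence B; its 6th term is 196.

1809, 196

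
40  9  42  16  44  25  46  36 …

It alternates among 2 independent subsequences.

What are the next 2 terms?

The terms cycle through 2 interleaved subsequences.
Stream A = 40, 42, 44, 46: arithmetic, step +2.
Stream B = 9, 16, 25, 36: the squares 3², 4², 5², ….
Position 9 falls in stream A as its term 5, giving 48.
Term 10 comes from stream B (its 5th entry): 49.

48, 49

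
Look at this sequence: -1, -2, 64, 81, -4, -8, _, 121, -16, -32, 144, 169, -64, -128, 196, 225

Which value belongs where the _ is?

100

Reading positions in blocks of 4 reveals the pattern AABB — 2 tracks woven together.
Track A is -1, -2, -4, -8, -16, -32, -64, -128, which is geometric with ratio 2.
Track B is 64, 81, ?, 121, 144, 169, 196, 225, which is perfect squares starting at 8².
Filling track B at index 3 by its rule yields 100.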